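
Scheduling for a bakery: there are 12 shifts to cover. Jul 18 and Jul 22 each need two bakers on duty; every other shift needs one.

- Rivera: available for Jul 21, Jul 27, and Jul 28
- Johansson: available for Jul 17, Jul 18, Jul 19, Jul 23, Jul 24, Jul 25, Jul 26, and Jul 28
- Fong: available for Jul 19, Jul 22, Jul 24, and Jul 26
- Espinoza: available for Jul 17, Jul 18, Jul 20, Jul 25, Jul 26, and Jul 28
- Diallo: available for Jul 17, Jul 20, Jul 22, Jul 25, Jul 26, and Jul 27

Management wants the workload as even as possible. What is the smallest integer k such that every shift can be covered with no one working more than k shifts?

3

With 5 bakers and 14 worker-slots to fill, someone must work at least ⌈14/5⌉ = 3 shifts, so k ≥ 3.
k = 3 works: Jul 17→Espinoza, Jul 18→Johansson+Espinoza, Jul 19→Johansson, Jul 20→Espinoza, Jul 21→Rivera, Jul 22→Fong+Diallo, Jul 23→Johansson, Jul 24→Fong, Jul 25→Diallo, Jul 26→Fong, Jul 27→Rivera, Jul 28→Rivera.
Loads: Rivera 3, Johansson 3, Fong 3, Espinoza 3, Diallo 2 — all ≤ 3.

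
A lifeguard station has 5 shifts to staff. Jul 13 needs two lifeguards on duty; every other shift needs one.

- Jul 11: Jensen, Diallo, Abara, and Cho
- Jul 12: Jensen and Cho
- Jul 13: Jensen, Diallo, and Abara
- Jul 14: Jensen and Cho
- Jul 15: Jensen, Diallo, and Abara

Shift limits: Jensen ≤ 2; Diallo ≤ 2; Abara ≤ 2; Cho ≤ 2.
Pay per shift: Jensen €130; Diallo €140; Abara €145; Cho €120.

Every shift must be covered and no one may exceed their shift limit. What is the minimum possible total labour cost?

€780

Picking the cheapest available lifeguard for each shift independently would cost €760, but that ignores the shift limits.
An optimal schedule: Jul 11→Diallo, Jul 12→Cho, Jul 13→Jensen+Diallo, Jul 14→Cho, Jul 15→Jensen.
Total: 140 + 120 + 130 + 140 + 120 + 130 = €780.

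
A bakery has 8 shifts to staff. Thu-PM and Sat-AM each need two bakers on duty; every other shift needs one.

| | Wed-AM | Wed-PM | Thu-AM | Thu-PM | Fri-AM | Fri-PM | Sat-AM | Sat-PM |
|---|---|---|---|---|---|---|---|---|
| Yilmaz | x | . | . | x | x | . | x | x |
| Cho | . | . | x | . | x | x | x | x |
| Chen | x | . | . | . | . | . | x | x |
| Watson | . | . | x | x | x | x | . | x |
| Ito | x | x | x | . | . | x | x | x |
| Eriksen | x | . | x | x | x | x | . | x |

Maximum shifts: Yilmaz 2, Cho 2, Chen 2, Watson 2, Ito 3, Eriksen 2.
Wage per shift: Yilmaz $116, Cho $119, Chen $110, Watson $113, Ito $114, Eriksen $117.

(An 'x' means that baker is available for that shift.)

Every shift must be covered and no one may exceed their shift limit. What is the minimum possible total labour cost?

Wed-PM can only be covered by Ito, so that assignment is forced.
Picking the cheapest available baker for each shift independently would cost $1126, but that ignores the shift limits.
An optimal schedule: Wed-AM→Chen, Wed-PM→Ito, Thu-AM→Watson, Thu-PM→Watson+Yilmaz, Fri-AM→Yilmaz, Fri-PM→Ito, Sat-AM→Chen+Ito, Sat-PM→Eriksen.
Total: 110 + 114 + 113 + 113 + 116 + 116 + 114 + 110 + 114 + 117 = $1137.

$1137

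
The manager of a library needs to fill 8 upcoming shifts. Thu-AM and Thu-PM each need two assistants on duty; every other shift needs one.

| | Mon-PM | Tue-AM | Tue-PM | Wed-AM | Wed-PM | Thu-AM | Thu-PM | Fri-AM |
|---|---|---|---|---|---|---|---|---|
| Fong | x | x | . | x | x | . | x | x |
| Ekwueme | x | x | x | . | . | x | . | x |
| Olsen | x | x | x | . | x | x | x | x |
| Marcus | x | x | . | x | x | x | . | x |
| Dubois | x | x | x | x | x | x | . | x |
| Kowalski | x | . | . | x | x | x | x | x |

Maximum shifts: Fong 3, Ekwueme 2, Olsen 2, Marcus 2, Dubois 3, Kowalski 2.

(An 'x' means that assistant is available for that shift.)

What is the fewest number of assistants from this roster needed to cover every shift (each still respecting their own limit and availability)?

4

10 slots to fill and no one can take more than 3, so at least ⌈10/3⌉ = 4 assistants are needed.
Fong, Ekwueme, Olsen, and Dubois alone can cover everything: Mon-PM→Dubois, Tue-AM→Dubois, Tue-PM→Ekwueme, Wed-AM→Fong, Wed-PM→Fong, Thu-AM→Ekwueme+Olsen, Thu-PM→Fong+Olsen, Fri-AM→Dubois.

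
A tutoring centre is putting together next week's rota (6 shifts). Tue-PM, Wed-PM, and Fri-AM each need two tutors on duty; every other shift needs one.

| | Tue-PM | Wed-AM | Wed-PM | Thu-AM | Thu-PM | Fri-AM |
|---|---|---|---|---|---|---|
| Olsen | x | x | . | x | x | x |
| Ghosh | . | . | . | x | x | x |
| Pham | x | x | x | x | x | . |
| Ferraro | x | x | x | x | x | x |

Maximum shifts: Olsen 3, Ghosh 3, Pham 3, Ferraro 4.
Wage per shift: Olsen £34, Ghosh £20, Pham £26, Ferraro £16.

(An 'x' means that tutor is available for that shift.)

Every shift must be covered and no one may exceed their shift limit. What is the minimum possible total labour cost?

Wed-PM can only be covered by Pham and Ferraro, so that assignment is forced.
Picking the cheapest available tutor for each shift independently would cost £168, but that ignores the shift limits.
An optimal schedule: Tue-PM→Ferraro+Pham, Wed-AM→Ferraro, Wed-PM→Ferraro+Pham, Thu-AM→Ghosh, Thu-PM→Ghosh, Fri-AM→Ferraro+Ghosh.
Total: 16 + 26 + 16 + 16 + 26 + 20 + 20 + 16 + 20 = £176.

£176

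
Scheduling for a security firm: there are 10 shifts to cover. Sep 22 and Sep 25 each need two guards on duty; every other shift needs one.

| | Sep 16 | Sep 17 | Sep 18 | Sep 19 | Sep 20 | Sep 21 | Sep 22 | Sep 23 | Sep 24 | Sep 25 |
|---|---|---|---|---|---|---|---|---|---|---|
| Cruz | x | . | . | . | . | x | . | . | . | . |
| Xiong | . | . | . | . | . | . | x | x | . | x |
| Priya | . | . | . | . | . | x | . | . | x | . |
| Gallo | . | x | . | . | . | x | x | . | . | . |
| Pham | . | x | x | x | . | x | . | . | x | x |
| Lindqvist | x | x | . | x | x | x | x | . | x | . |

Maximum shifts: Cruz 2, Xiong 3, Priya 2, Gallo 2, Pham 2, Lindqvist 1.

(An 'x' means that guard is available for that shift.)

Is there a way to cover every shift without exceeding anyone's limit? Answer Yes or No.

No

Total capacity is 12 and 12 slots are needed, so capacity alone doesn't rule it out.
Shifts {Sep 18, Sep 19, Sep 20, Sep 25} need 5 worker-slots in total, but the guards available for any of those shifts (Xiong, Pham, and Lindqvist) can supply at most 4 among them. So no valid schedule exists.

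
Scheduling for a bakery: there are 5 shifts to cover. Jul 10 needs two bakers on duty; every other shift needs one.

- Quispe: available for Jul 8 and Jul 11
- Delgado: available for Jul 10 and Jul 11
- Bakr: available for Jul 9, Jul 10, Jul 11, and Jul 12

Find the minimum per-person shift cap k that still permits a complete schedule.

With 3 bakers and 6 worker-slots to fill, someone must work at least ⌈6/3⌉ = 2 shifts, so k ≥ 2.
k = 2 fails: Shifts {Jul 9, Jul 10, Jul 12} need 4 worker-slots in total, but the bakers available for any of those shifts (Delgado and Bakr) can supply at most 3 among them. So no valid schedule exists.
k = 3 works: Jul 8→Quispe, Jul 9→Bakr, Jul 10→Delgado+Bakr, Jul 11→Quispe, Jul 12→Bakr.
Loads: Quispe 2, Delgado 1, Bakr 3 — all ≤ 3.

3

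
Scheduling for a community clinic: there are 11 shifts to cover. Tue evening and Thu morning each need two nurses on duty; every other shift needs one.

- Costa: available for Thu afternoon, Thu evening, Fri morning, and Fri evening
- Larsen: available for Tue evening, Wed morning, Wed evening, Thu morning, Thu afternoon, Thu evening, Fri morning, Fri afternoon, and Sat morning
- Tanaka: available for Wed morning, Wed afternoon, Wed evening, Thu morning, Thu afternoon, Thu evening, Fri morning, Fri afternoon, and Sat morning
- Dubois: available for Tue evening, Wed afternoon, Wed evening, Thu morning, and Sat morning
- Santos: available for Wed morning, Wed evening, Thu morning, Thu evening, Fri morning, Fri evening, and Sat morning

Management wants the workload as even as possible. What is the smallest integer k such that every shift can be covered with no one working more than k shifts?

3

With 5 nurses and 13 worker-slots to fill, someone must work at least ⌈13/5⌉ = 3 shifts, so k ≥ 3.
k = 3 works: Tue evening→Larsen+Dubois, Wed morning→Larsen, Wed afternoon→Tanaka, Wed evening→Tanaka, Thu morning→Dubois+Santos, Thu afternoon→Costa, Thu evening→Costa, Fri morning→Tanaka, Fri afternoon→Larsen, Fri evening→Costa, Sat morning→Dubois.
Loads: Costa 3, Larsen 3, Tanaka 3, Dubois 3, Santos 1 — all ≤ 3.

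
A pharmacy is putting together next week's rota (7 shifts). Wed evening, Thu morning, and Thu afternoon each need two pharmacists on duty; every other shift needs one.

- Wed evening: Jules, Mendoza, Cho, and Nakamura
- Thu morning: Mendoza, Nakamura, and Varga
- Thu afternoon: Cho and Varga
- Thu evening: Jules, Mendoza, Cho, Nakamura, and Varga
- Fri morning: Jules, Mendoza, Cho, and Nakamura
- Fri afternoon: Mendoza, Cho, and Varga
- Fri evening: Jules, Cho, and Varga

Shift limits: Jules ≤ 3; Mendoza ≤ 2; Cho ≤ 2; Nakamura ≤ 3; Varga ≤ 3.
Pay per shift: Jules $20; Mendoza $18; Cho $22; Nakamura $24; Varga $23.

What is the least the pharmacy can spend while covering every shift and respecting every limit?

$209

Thu afternoon can only be covered by Cho and Varga, so that assignment is forced.
Picking the cheapest available pharmacist for each shift independently would cost $198, but that ignores the shift limits.
An optimal schedule: Wed evening→Jules+Cho, Thu morning→Mendoza+Varga, Thu afternoon→Cho+Varga, Thu evening→Varga, Fri morning→Jules, Fri afternoon→Mendoza, Fri evening→Jules.
Total: 20 + 22 + 18 + 23 + 22 + 23 + 23 + 20 + 18 + 20 = $209.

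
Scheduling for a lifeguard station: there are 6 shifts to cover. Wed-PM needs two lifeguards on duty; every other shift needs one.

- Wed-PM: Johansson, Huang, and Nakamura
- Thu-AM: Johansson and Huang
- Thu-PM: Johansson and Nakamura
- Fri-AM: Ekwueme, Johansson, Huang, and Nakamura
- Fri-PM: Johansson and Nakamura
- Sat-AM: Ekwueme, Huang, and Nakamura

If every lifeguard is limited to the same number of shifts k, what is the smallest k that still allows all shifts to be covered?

With 4 lifeguards and 7 worker-slots to fill, someone must work at least ⌈7/4⌉ = 2 shifts, so k ≥ 2.
k = 2 works: Wed-PM→Huang+Nakamura, Thu-AM→Johansson, Thu-PM→Johansson, Fri-AM→Ekwueme, Fri-PM→Nakamura, Sat-AM→Ekwueme.
Loads: Ekwueme 2, Johansson 2, Huang 1, Nakamura 2 — all ≤ 2.

2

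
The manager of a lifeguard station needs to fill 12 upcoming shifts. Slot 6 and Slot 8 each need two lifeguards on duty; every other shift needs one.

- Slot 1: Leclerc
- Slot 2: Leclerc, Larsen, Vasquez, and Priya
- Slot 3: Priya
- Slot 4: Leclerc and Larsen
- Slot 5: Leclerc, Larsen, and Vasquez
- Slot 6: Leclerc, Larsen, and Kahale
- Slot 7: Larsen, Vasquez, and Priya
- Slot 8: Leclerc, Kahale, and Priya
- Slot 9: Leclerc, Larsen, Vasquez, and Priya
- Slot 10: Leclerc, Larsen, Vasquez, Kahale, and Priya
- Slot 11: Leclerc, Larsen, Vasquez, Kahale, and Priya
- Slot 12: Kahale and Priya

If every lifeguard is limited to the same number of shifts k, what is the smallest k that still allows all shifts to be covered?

3

With 5 lifeguards and 14 worker-slots to fill, someone must work at least ⌈14/5⌉ = 3 shifts, so k ≥ 3.
k = 3 works: Slot 1→Leclerc, Slot 2→Larsen, Slot 3→Priya, Slot 4→Leclerc, Slot 5→Leclerc, Slot 6→Larsen+Kahale, Slot 7→Larsen, Slot 8→Kahale+Priya, Slot 9→Vasquez, Slot 10→Vasquez, Slot 11→Vasquez, Slot 12→Kahale.
Loads: Leclerc 3, Larsen 3, Vasquez 3, Kahale 3, Priya 2 — all ≤ 3.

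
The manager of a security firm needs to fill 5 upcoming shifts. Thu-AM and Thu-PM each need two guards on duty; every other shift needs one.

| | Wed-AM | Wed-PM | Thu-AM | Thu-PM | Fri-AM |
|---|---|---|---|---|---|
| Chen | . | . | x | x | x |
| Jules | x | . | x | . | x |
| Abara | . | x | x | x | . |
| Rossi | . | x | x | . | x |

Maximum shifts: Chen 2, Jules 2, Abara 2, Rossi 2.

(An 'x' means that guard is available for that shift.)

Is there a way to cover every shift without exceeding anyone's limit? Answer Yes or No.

Yes

Wed-AM can only be covered by Jules, so that assignment is forced.
Thu-PM can only be covered by Chen and Abara, so that assignment is forced.
One valid schedule: Wed-AM→Jules, Wed-PM→Abara, Thu-AM→Jules+Rossi, Thu-PM→Chen+Abara, Fri-AM→Chen.
Loads: Chen 2/2, Jules 2/2, Abara 2/2, Rossi 1/2 — all within limits.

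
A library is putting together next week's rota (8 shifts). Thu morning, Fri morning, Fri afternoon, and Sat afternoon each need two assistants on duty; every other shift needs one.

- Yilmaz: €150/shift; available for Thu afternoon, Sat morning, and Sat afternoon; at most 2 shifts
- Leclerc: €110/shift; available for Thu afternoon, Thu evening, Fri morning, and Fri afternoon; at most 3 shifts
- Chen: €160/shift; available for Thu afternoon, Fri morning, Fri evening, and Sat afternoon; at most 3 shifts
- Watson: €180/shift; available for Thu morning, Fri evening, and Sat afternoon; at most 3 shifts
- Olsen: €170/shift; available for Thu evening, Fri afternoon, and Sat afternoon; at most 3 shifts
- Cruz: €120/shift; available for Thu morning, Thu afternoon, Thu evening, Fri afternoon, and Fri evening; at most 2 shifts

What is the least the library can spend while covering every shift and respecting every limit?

€1700

Thu morning can only be covered by Watson and Cruz, so that assignment is forced.
Fri morning can only be covered by Leclerc and Chen, so that assignment is forced.
Sat morning can only be covered by Yilmaz, so that assignment is forced.
Picking the cheapest available assistant for each shift independently would cost €1600, but that ignores the shift limits.
An optimal schedule: Thu morning→Cruz+Watson, Thu afternoon→Yilmaz, Thu evening→Leclerc, Fri morning→Leclerc+Chen, Fri afternoon→Leclerc+Cruz, Fri evening→Chen, Sat morning→Yilmaz, Sat afternoon→Chen+Olsen.
Total: 120 + 180 + 150 + 110 + 110 + 160 + 110 + 120 + 160 + 150 + 160 + 170 = €1700.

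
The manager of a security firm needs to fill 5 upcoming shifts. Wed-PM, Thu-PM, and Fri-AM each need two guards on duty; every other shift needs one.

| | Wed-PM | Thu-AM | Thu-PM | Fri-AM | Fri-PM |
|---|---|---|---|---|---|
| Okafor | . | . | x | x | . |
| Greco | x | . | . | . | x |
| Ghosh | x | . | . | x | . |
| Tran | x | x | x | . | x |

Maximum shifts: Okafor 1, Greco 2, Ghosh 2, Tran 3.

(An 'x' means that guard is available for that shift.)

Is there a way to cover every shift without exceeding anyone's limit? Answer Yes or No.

No

Total capacity is 8 and 8 slots are needed, so capacity alone doesn't rule it out.
Shifts {Thu-PM, Fri-AM} need 4 worker-slots in total, but the guards available for any of those shifts (Okafor, Ghosh, and Tran) can supply at most 3 among them. So no valid schedule exists.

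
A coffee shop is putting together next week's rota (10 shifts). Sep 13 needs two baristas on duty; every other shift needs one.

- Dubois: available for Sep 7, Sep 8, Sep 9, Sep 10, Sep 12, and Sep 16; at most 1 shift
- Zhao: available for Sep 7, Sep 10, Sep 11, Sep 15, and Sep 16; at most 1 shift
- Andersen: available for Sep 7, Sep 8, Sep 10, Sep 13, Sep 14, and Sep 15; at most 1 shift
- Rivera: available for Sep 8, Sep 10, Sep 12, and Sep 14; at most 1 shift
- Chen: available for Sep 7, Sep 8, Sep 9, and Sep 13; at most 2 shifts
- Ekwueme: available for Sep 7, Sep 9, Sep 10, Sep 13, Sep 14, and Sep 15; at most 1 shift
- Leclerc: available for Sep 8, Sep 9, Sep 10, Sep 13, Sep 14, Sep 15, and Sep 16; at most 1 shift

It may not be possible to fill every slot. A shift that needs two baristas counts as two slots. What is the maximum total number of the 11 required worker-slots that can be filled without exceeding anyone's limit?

8

Total capacity across all baristas is 1+1+1+1+2+1+1 = 8, and 11 slots are needed, so at most 8 can be filled.
An assignment achieving 8: Sep 9→Chen, Sep 11→Zhao, Sep 12→Dubois, Sep 13→Andersen+Chen, Sep 14→Rivera, Sep 15→Ekwueme, Sep 16→Leclerc.
Loads: Dubois 1/1, Zhao 1/1, Andersen 1/1, Rivera 1/1, Chen 2/2, Ekwueme 1/1, Leclerc 1/1.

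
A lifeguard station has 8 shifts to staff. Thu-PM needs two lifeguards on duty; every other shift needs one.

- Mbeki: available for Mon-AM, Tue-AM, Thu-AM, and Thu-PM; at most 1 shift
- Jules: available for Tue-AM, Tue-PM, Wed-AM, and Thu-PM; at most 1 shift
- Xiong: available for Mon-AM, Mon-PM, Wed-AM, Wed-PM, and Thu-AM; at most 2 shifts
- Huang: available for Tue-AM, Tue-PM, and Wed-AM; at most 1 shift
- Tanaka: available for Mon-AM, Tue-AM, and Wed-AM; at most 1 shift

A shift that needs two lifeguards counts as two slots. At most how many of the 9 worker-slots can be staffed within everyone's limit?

6

Total capacity across all lifeguards is 1+1+2+1+1 = 6, and 9 slots are needed, so at most 6 can be filled.
An assignment achieving 6: Mon-AM→Tanaka, Mon-PM→Xiong, Tue-AM→Huang, Tue-PM→Jules, Wed-PM→Xiong, Thu-AM→Mbeki.
Loads: Mbeki 1/1, Jules 1/1, Xiong 2/2, Huang 1/1, Tanaka 1/1.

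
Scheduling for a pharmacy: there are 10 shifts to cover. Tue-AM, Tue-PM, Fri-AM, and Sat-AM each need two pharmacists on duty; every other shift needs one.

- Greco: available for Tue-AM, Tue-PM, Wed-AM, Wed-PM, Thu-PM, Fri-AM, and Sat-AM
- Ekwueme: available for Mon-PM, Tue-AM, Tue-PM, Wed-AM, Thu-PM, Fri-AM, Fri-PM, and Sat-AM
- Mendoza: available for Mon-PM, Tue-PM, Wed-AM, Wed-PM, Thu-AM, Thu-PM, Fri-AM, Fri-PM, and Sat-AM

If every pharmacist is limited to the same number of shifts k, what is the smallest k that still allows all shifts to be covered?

5

With 3 pharmacists and 14 worker-slots to fill, someone must work at least ⌈14/3⌉ = 5 shifts, so k ≥ 5.
k = 5 works: Mon-PM→Ekwueme, Tue-AM→Greco+Ekwueme, Tue-PM→Greco+Ekwueme, Wed-AM→Greco, Wed-PM→Greco, Thu-AM→Mendoza, Thu-PM→Mendoza, Fri-AM→Greco+Mendoza, Fri-PM→Ekwueme, Sat-AM→Ekwueme+Mendoza.
Loads: Greco 5, Ekwueme 5, Mendoza 4 — all ≤ 5.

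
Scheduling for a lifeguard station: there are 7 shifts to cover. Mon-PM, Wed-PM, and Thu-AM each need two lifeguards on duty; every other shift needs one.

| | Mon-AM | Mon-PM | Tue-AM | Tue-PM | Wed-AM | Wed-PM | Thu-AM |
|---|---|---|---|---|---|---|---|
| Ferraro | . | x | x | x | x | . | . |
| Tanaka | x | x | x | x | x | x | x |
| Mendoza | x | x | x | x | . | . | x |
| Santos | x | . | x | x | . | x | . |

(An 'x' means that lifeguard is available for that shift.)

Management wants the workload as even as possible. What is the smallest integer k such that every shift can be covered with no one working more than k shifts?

3

With 4 lifeguards and 10 worker-slots to fill, someone must work at least ⌈10/4⌉ = 3 shifts, so k ≥ 3.
k = 3 works: Mon-AM→Tanaka, Mon-PM→Ferraro+Mendoza, Tue-AM→Ferraro, Tue-PM→Mendoza, Wed-AM→Ferraro, Wed-PM→Tanaka+Santos, Thu-AM→Tanaka+Mendoza.
Loads: Ferraro 3, Tanaka 3, Mendoza 3, Santos 1 — all ≤ 3.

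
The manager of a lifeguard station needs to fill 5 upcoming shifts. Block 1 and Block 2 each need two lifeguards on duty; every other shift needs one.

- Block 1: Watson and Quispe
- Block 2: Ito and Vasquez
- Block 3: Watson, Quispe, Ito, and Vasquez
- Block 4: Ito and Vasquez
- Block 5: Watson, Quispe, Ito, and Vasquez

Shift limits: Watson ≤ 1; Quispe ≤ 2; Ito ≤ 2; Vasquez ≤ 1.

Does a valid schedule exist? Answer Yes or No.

Shifts {Block 1, Block 2, Block 3, Block 4, Block 5} need 7 worker-slots in total, but the lifeguards available for any of those shifts (Watson, Quispe, Ito, and Vasquez) can supply at most 6 among them. So no valid schedule exists.

No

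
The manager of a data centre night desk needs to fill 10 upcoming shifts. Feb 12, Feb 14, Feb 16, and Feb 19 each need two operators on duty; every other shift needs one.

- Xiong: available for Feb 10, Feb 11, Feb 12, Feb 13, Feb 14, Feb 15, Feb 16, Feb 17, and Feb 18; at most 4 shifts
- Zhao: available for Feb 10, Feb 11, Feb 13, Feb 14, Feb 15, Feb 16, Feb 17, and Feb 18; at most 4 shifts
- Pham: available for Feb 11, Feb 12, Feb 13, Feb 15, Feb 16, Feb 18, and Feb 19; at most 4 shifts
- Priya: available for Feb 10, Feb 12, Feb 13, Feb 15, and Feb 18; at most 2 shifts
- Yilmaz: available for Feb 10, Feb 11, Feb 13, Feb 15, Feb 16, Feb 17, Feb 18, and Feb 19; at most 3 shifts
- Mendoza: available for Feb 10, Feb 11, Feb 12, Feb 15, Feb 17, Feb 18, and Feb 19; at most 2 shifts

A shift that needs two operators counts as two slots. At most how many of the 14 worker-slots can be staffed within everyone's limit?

Total capacity across all operators is 4+4+4+2+3+2 = 19, and 14 slots are needed, so at most 14 can be filled.
An assignment achieving 14: Feb 10→Zhao, Feb 11→Zhao, Feb 12→Xiong+Pham, Feb 13→Pham, Feb 14→Xiong+Zhao, Feb 15→Pham, Feb 16→Xiong+Zhao, Feb 17→Xiong, Feb 18→Priya, Feb 19→Pham+Yilmaz.
Loads: Xiong 4/4, Zhao 4/4, Pham 4/4, Priya 1/2, Yilmaz 1/3, Mendoza 0/2.

14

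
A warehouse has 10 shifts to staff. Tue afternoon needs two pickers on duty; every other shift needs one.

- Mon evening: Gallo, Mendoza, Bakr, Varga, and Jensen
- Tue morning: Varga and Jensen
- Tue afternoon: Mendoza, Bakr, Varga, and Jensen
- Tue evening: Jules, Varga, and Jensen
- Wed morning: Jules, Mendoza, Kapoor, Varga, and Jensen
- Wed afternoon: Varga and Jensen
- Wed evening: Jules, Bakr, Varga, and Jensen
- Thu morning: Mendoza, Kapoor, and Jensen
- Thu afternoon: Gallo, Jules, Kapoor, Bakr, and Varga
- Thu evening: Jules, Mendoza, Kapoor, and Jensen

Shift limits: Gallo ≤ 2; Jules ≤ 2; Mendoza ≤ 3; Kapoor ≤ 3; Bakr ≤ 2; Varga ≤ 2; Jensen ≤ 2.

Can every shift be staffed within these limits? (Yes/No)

Yes

One valid schedule: Mon evening→Gallo, Tue morning→Varga, Tue afternoon→Bakr+Jensen, Tue evening→Jules, Wed morning→Mendoza, Wed afternoon→Varga, Wed evening→Jules, Thu morning→Mendoza, Thu afternoon→Gallo, Thu evening→Mendoza.
Loads: Gallo 2/2, Jules 2/2, Mendoza 3/3, Kapoor 0/3, Bakr 1/2, Varga 2/2, Jensen 1/2 — all within limits.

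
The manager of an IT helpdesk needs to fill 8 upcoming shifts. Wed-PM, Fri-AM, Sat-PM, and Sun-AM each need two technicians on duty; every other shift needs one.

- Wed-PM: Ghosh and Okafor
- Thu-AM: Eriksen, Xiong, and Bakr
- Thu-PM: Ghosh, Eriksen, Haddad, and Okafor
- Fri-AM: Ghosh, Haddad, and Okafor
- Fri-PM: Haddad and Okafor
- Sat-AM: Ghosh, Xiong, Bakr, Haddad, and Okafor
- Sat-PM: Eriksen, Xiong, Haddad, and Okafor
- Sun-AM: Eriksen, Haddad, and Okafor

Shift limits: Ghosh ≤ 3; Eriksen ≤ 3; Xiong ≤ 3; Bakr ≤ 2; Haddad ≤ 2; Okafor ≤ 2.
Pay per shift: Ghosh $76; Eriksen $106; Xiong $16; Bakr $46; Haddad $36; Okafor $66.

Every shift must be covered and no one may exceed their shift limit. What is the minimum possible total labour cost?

Wed-PM can only be covered by Ghosh and Okafor, so that assignment is forced.
Picking the cheapest available technician for each shift independently would cost $502, but that ignores the shift limits.
An optimal schedule: Wed-PM→Okafor+Ghosh, Thu-AM→Xiong, Thu-PM→Ghosh, Fri-AM→Haddad+Ghosh, Fri-PM→Haddad, Sat-AM→Xiong, Sat-PM→Xiong+Eriksen, Sun-AM→Okafor+Eriksen.
Total: 66 + 76 + 16 + 76 + 36 + 76 + 36 + 16 + 16 + 106 + 66 + 106 = $692.

$692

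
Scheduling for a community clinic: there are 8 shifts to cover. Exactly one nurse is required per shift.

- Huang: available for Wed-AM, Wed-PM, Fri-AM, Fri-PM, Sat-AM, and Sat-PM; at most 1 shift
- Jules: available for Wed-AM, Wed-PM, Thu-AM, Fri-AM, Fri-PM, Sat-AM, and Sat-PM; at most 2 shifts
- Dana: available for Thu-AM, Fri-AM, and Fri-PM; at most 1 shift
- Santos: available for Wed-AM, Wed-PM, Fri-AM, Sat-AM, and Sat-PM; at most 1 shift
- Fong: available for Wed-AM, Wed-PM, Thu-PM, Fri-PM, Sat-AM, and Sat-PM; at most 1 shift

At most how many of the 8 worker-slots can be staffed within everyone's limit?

6

Total capacity across all nurses is 1+2+1+1+1 = 6, and 8 slots are needed, so at most 6 can be filled.
An assignment achieving 6: Wed-AM→Huang, Wed-PM→Jules, Thu-AM→Jules, Thu-PM→Fong, Fri-AM→Dana, Sat-AM→Santos.
Loads: Huang 1/1, Jules 2/2, Dana 1/1, Santos 1/1, Fong 1/1.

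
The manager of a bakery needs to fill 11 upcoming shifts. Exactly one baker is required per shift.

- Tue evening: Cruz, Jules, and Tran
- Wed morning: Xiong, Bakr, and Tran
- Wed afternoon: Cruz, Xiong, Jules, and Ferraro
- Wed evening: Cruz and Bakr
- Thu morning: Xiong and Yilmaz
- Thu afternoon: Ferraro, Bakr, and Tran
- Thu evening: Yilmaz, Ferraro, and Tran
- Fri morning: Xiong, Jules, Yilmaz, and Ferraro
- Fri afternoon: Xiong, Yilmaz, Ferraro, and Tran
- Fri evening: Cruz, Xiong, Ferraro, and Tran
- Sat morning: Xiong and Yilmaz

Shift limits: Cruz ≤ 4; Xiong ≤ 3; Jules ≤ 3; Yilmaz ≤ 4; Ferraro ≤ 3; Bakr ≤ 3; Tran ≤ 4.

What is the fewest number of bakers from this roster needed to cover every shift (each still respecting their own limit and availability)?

3

11 slots to fill and no one can take more than 4, so at least ⌈11/4⌉ = 3 bakers are needed.
Cruz, Xiong, and Tran alone can cover everything: Tue evening→Cruz, Wed morning→Tran, Wed afternoon→Cruz, Wed evening→Cruz, Thu morning→Xiong, Thu afternoon→Tran, Thu evening→Tran, Fri morning→Xiong, Fri afternoon→Tran, Fri evening→Cruz, Sat morning→Xiong.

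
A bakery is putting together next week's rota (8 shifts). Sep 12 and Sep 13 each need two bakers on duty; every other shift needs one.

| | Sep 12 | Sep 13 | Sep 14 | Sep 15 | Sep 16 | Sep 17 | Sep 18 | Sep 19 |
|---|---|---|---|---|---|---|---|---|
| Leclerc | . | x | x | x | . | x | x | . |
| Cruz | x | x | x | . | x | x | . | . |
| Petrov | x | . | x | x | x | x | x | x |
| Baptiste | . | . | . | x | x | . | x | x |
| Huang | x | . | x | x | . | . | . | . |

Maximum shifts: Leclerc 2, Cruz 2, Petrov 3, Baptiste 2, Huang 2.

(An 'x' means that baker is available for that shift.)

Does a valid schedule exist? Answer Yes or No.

Sep 13 can only be covered by Leclerc and Cruz, so that assignment is forced.
One valid schedule: Sep 12→Cruz+Petrov, Sep 13→Leclerc+Cruz, Sep 14→Huang, Sep 15→Baptiste, Sep 16→Petrov, Sep 17→Leclerc, Sep 18→Baptiste, Sep 19→Petrov.
Loads: Leclerc 2/2, Cruz 2/2, Petrov 3/3, Baptiste 2/2, Huang 1/2 — all within limits.

Yes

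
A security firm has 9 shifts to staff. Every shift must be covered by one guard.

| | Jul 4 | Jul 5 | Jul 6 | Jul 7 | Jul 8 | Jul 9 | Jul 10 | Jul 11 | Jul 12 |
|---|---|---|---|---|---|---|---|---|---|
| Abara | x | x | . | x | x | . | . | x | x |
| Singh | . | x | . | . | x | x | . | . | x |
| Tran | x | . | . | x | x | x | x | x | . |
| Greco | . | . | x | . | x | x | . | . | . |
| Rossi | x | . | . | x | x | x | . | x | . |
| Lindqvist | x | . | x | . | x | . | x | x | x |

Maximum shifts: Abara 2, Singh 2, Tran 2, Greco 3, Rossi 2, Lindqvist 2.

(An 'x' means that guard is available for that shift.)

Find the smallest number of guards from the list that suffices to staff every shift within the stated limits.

4

9 slots to fill and no one can take more than 3, so at least ⌈9/3⌉ = 3 guards are needed.
Any 3 guards together have capacity at most 3+2+2 = 7 < 9 slots, so 3 can never suffice.
Abara, Singh, Tran, and Greco alone can cover everything: Jul 4→Abara, Jul 5→Singh, Jul 6→Greco, Jul 7→Abara, Jul 8→Greco, Jul 9→Greco, Jul 10→Tran, Jul 11→Tran, Jul 12→Singh.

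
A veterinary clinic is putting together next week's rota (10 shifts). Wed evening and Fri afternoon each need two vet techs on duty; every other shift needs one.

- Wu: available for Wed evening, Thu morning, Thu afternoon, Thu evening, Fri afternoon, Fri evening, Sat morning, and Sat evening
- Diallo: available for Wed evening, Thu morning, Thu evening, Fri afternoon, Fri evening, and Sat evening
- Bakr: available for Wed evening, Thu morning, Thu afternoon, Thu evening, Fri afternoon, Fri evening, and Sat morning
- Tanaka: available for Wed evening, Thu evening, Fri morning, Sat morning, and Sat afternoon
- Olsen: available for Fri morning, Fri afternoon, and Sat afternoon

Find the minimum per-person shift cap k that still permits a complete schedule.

With 5 vet techs and 12 worker-slots to fill, someone must work at least ⌈12/5⌉ = 3 shifts, so k ≥ 3.
k = 3 works: Wed evening→Diallo+Bakr, Thu morning→Wu, Thu afternoon→Wu, Thu evening→Diallo, Fri morning→Tanaka, Fri afternoon→Bakr+Olsen, Fri evening→Diallo, Sat morning→Bakr, Sat afternoon→Tanaka, Sat evening→Wu.
Loads: Wu 3, Diallo 3, Bakr 3, Tanaka 2, Olsen 1 — all ≤ 3.

3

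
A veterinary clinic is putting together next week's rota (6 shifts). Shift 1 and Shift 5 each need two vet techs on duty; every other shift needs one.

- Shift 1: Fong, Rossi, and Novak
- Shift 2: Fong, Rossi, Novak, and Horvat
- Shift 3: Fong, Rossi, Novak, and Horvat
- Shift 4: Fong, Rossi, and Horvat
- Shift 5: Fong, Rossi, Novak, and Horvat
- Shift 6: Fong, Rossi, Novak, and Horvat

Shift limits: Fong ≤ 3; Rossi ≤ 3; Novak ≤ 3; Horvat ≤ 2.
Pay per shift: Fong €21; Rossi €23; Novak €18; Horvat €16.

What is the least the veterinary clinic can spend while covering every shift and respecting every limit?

€149

Picking the cheapest available vet tech for each shift independently would cost €137, but that ignores the shift limits.
An optimal schedule: Shift 1→Novak+Fong, Shift 2→Horvat, Shift 3→Novak, Shift 4→Horvat, Shift 5→Novak+Fong, Shift 6→Fong.
Total: 18 + 21 + 16 + 18 + 16 + 18 + 21 + 21 = €149.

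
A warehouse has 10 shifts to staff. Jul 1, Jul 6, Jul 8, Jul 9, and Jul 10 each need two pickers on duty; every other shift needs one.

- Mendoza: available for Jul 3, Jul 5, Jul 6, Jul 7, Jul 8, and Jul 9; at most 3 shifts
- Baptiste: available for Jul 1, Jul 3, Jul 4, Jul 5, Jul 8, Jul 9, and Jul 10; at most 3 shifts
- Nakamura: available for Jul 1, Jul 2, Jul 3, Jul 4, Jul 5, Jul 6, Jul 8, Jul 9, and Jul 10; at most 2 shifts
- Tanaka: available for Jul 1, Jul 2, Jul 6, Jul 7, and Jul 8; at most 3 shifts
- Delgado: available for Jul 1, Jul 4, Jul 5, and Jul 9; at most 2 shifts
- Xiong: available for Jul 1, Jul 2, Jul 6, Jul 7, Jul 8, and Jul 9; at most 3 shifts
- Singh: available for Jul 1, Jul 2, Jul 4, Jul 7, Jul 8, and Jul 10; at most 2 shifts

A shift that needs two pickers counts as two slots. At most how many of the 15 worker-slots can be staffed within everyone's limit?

15

Total capacity across all pickers is 3+3+2+3+2+3+2 = 18, and 15 slots are needed, so at most 15 can be filled.
An assignment achieving 15: Jul 1→Tanaka+Delgado, Jul 2→Nakamura, Jul 3→Mendoza, Jul 4→Baptiste, Jul 5→Mendoza, Jul 6→Mendoza+Tanaka, Jul 7→Tanaka, Jul 8→Xiong+Singh, Jul 9→Baptiste+Delgado, Jul 10→Baptiste+Nakamura.
Loads: Mendoza 3/3, Baptiste 3/3, Nakamura 2/2, Tanaka 3/3, Delgado 2/2, Xiong 1/3, Singh 1/2.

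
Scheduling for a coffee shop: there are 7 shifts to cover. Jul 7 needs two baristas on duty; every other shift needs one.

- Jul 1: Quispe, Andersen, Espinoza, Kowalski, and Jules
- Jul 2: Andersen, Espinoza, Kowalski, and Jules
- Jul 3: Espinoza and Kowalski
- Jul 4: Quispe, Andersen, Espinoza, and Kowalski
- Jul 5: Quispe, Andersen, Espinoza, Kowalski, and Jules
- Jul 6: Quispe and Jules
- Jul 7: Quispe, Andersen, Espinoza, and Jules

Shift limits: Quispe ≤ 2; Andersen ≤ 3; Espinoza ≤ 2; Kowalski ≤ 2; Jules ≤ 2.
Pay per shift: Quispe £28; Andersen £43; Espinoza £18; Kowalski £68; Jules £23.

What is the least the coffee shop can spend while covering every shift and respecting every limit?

Picking the cheapest available barista for each shift independently would cost £154, but that ignores the shift limits.
An optimal schedule: Jul 1→Jules, Jul 2→Espinoza, Jul 3→Espinoza, Jul 4→Quispe, Jul 5→Andersen, Jul 6→Jules, Jul 7→Quispe+Andersen.
Total: 23 + 18 + 18 + 28 + 43 + 23 + 28 + 43 = £224.

£224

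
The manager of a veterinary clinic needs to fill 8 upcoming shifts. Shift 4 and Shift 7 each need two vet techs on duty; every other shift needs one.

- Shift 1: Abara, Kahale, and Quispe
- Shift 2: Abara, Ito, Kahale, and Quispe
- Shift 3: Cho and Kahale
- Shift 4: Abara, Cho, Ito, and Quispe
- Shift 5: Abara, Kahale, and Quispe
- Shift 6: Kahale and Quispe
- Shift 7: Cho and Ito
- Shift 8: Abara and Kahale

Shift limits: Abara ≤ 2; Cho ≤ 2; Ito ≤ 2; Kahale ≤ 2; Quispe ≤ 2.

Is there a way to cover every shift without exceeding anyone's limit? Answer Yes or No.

Yes

Shift 7 can only be covered by Cho and Ito, so that assignment is forced.
One valid schedule: Shift 1→Abara, Shift 2→Quispe, Shift 3→Cho, Shift 4→Ito+Quispe, Shift 5→Kahale, Shift 6→Kahale, Shift 7→Cho+Ito, Shift 8→Abara.
Loads: Abara 2/2, Cho 2/2, Ito 2/2, Kahale 2/2, Quispe 2/2 — all within limits.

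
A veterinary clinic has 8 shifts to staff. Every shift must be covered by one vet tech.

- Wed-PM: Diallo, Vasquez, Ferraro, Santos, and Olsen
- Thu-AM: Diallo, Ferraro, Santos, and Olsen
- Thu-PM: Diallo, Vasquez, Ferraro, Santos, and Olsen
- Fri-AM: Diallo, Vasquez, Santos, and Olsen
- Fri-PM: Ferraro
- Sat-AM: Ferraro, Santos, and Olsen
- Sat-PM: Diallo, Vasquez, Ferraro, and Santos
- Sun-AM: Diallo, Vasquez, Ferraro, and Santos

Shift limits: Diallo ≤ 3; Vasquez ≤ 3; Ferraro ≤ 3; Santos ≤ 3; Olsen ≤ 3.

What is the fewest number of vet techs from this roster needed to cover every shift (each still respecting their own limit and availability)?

8 slots to fill and no one can take more than 3, so at least ⌈8/3⌉ = 3 vet techs are needed.
Diallo, Vasquez, and Ferraro alone can cover everything: Wed-PM→Diallo, Thu-AM→Diallo, Thu-PM→Vasquez, Fri-AM→Diallo, Fri-PM→Ferraro, Sat-AM→Ferraro, Sat-PM→Vasquez, Sun-AM→Vasquez.

3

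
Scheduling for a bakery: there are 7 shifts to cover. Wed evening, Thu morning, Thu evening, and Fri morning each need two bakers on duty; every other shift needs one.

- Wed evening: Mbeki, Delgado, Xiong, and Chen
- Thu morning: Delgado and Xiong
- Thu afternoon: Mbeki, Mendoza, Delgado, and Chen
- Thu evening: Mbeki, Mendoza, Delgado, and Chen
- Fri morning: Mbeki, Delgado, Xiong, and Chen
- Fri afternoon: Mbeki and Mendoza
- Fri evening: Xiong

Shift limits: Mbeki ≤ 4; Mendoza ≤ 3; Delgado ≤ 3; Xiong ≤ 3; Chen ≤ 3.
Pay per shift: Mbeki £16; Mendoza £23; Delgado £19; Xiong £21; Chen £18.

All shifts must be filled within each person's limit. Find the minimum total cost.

Thu morning can only be covered by Delgado and Xiong, so that assignment is forced.
Fri evening can only be covered by Xiong, so that assignment is forced.
Picking the cheapest available baker for each shift independently would cost £195, but that ignores the shift limits.
An optimal schedule: Wed evening→Mbeki+Chen, Thu morning→Delgado+Xiong, Thu afternoon→Mbeki, Thu evening→Mbeki+Chen, Fri morning→Chen+Delgado, Fri afternoon→Mbeki, Fri evening→Xiong.
Total: 16 + 18 + 19 + 21 + 16 + 16 + 18 + 18 + 19 + 16 + 21 = £198.

£198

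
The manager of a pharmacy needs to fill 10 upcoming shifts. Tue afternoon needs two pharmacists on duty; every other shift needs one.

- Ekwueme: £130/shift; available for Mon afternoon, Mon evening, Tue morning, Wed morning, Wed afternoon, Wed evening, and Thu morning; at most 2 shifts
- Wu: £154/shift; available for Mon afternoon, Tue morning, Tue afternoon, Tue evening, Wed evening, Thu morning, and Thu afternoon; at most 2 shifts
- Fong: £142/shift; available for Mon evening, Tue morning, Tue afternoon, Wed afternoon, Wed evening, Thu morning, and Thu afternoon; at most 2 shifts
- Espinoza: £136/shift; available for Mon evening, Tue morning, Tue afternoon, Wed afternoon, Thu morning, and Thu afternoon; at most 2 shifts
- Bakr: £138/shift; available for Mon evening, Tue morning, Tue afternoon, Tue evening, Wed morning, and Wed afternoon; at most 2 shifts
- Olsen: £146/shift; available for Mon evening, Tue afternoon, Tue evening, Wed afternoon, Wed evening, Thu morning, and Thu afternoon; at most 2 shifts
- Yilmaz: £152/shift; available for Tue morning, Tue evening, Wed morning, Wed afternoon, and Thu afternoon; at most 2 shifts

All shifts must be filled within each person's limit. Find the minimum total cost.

Picking the cheapest available pharmacist for each shift independently would cost £1458, but that ignores the shift limits.
An optimal schedule: Mon afternoon→Ekwueme, Mon evening→Espinoza, Tue morning→Yilmaz, Tue afternoon→Bakr+Olsen, Tue evening→Bakr, Wed morning→Ekwueme, Wed afternoon→Olsen, Wed evening→Fong, Thu morning→Espinoza, Thu afternoon→Fong.
Total: 130 + 136 + 152 + 138 + 146 + 138 + 130 + 146 + 142 + 136 + 142 = £1536.

£1536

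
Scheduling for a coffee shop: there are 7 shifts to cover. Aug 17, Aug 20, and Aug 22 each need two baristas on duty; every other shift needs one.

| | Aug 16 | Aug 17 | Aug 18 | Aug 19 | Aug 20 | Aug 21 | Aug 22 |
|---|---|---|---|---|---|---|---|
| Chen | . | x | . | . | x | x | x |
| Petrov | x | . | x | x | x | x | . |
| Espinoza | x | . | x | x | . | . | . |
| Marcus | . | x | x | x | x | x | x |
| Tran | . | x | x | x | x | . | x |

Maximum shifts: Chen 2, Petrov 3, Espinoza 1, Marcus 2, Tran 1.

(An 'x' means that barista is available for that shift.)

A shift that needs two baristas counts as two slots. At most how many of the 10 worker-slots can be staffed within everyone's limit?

9

Total capacity across all baristas is 2+3+1+2+1 = 9, and 10 slots are needed, so at most 9 can be filled.
An assignment achieving 9: Aug 16→Petrov, Aug 17→Chen+Marcus, Aug 18→Petrov, Aug 19→Espinoza, Aug 20→Petrov, Aug 21→Chen, Aug 22→Marcus+Tran.
Loads: Chen 2/2, Petrov 3/3, Espinoza 1/1, Marcus 2/2, Tran 1/1.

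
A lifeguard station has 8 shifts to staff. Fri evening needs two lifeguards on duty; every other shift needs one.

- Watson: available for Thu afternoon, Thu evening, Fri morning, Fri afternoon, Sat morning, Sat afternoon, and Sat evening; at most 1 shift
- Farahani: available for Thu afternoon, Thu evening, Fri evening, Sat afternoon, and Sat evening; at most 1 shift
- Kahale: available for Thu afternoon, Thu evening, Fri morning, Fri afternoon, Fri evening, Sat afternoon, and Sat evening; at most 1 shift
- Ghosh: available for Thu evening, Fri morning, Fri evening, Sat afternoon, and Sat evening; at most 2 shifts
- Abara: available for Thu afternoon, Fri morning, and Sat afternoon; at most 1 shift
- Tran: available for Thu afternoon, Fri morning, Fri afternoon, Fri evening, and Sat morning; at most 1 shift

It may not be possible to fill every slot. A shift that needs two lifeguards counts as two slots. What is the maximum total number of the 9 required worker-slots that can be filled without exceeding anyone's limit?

Total capacity across all lifeguards is 1+1+1+2+1+1 = 7, and 9 slots are needed, so at most 7 can be filled.
An assignment achieving 7: Thu afternoon→Abara, Thu evening→Farahani, Fri afternoon→Kahale, Fri evening→Ghosh+Tran, Sat morning→Watson, Sat evening→Ghosh.
Loads: Watson 1/1, Farahani 1/1, Kahale 1/1, Ghosh 2/2, Abara 1/1, Tran 1/1.

7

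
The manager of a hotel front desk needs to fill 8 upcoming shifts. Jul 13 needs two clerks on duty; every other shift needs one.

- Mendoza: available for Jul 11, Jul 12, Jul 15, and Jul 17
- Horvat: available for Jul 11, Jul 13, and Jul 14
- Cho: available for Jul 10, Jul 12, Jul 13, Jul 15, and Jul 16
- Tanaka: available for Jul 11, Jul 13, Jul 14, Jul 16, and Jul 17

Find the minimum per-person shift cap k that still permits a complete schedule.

With 4 clerks and 9 worker-slots to fill, someone must work at least ⌈9/4⌉ = 3 shifts, so k ≥ 3.
k = 3 works: Jul 10→Cho, Jul 11→Horvat, Jul 12→Mendoza, Jul 13→Horvat+Cho, Jul 14→Horvat, Jul 15→Mendoza, Jul 16→Cho, Jul 17→Mendoza.
Loads: Mendoza 3, Horvat 3, Cho 3, Tanaka 0 — all ≤ 3.

3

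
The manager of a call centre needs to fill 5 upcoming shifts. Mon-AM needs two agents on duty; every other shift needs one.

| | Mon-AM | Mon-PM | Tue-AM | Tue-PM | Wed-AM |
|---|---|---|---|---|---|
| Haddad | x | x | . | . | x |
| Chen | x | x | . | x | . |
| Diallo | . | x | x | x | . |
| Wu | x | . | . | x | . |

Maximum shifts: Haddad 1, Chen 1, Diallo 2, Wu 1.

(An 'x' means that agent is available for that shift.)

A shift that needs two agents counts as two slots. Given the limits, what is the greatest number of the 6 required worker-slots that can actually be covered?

Total capacity across all agents is 1+1+2+1 = 5, and 6 slots are needed, so at most 5 can be filled.
An assignment achieving 5: Mon-AM→Chen+Wu, Mon-PM→Diallo, Tue-AM→Diallo, Wed-AM→Haddad.
Loads: Haddad 1/1, Chen 1/1, Diallo 2/2, Wu 1/1.

5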